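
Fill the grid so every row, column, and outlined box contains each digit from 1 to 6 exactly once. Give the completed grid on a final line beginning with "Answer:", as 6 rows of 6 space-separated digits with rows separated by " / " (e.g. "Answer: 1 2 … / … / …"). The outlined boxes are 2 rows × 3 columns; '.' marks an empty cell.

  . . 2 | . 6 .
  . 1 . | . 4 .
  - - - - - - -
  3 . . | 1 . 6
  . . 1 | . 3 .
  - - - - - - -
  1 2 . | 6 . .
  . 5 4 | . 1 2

Step 1. [r4c4∈{2,4,5}] r4c4 is the only open cell in col 4 admitting 4 ⇒ r4c4=4.
Step 2. [r4c6∈{5}] r4c6 is down to just 5 ⇒ r4c6=5.
Step 3. [r2c6∈{3}] r2c6 is down to just 3 ⇒ r2c6=3.
Step 4. [r6c1∈{6}] r6c1 has the single candidate 6, so r6c1=6.
Step 5. [r2c1∈{5}] r2c1's peers cover all but 5. So r2c1=5.
Step 6. [r3c2∈{4}] r3c2's peers cover all but 4 ⇒ r3c2=4.
Step 7. [r2c3∈{6}] r2c3 is down to just 6 ⇒ r2c3=6.
Step 8. [r2c4∈{2}] r2c4's peers cover all but 2, so r2c4=2.
Step 9. [r3c3∈{5}] r3c3 has the single candidate 5 ⇒ r3c3=5.
Step 10. [r4c1∈{2}] only 2 remains possible at r4c1, so r4c1=2.
Step 11. [r1c2∈{3}] r1c2's peers cover all but 3. So r1c2=3.
Step 12. [r5c3∈{3}] r5c3 is down to just 3. So r5c3=3.
Step 13. [r4c2∈{6}] nothing but 6 survives at r4c2. So r4c2=6.
Step 14. [r6c4∈{3}] only 3 remains possible at r6c4. So r6c4=3.
Step 15. [r1c6∈{1}] r1c6's peers cover all but 1, so r1c6=1.
Step 16. [r1c4∈{5}] r1c4's peers cover all but 5. So r1c4=5.
Step 17. [r5c6∈{4}] nothing but 4 survives at r5c6 ⇒ r5c6=4.
Step 18. [r3c5∈{2}] r3c5's peers cover all but 2, so r3c5=2.
Step 19. [r5c5∈{5}] nothing but 5 survives at r5c5. So r5c5=5.
Step 20. [r1c1∈{4}] r1c1 has the single candidate 4, so r1c1=4.

Answer: 4 3 2 5 6 1 / 5 1 6 2 4 3 / 3 4 5 1 2 6 / 2 6 1 4 3 5 / 1 2 3 6 5 4 / 6 5 4 3 1 2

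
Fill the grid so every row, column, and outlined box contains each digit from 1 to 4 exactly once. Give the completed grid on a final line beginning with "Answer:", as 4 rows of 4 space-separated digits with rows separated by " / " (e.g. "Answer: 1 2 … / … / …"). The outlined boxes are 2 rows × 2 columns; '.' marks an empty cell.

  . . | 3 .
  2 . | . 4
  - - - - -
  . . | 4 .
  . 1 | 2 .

Step 1. [r3c1∈{3}] r3c1's peers cover all but 3. So r3c1=3.
Step 2. [r1c1∈{1,4}] across col 1, 1 lands solely at r1c1, so r1c1=1.
Step 3. [r2c2∈{3}] r2c2 is down to just 3, so r2c2=3.
Step 4. [r2c3∈{1}] r2c3 has the single candidate 1 ⇒ r2c3=1.
Step 5. [r3c2∈{2}] r3c2 is down to just 2 ⇒ r3c2=2.
Step 6. [r3c4∈{1}] r3c4's peers cover all but 1. So r3c4=1.
Step 7. [r1c4∈{2}] r1c4 has the single candidate 2. So r1c4=2.
Step 8. [r1c2∈{4}] r1c2's peers cover all but 4. So r1c2=4.
Step 9. [r4c4∈{3}] r4c4 is down to just 3, so r4c4=3.
Step 10. [r4c1∈{4}] nothing but 4 survives at r4c1. So r4c1=4.

Answer: 1 4 3 2 / 2 3 1 4 / 3 2 4 1 / 4 1 2 3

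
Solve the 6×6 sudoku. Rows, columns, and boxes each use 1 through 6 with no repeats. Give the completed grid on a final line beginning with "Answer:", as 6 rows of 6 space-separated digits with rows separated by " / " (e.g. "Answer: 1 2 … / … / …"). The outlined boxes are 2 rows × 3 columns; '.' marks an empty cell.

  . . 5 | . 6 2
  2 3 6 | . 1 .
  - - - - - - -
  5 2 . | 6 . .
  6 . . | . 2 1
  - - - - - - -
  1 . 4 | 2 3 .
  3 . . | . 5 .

Step 1. [r4c4∈{3,4,5}] row 4 places 5 nowhere but r4c4, so r4c4=5.
Step 2. [r2c4∈{4}] nothing but 4 survives at r2c4, so r2c4=4.
Step 3. [r6c2∈{6}] nothing but 6 survives at r6c2. So r6c2=6.
Step 4. [r3c6∈{3,4}] 3 has one home in col 6: r3c6 ⇒ r3c6=3.
Step 5. [r1c2∈{1,4}] row 1 places 1 nowhere but r1c2. So r1c2=1.
Step 6. [r3c5∈{4}] only 4 remains possible at r3c5, so r3c5=4.
Step 7. [r4c2∈{4}] r4c2 is down to just 4, so r4c2=4.
Step 8. [r6c4∈{1}] r6c4's peers cover all but 1. So r6c4=1.
Step 9. [r1c1∈{4}] nothing but 4 survives at r1c1 ⇒ r1c1=4.
Step 10. [r4c3∈{3}] r4c3 is down to just 3 ⇒ r4c3=3.
Step 11. [r5c6∈{6}] nothing but 6 survives at r5c6 ⇒ r5c6=6.
Step 12. [r1c4∈{3}] r1c4 is down to just 3. So r1c4=3.
Step 13. [r6c6∈{4}] r6c6 has the single candidate 4, so r6c6=4.
Step 14. [r6c3∈{2}] r6c3 has the single candidate 2. So r6c3=2.
Step 15. [r3c3∈{1}] r3c3 is down to just 1. So r3c3=1.
Step 16. [r5c2∈{5}] nothing but 5 survives at r5c2, so r5c2=5.
Step 17. [r2c6∈{5}] r2c6's peers cover all but 5 ⇒ r2c6=5.

Answer: 4 1 5 3 6 2 / 2 3 6 4 1 5 / 5 2 1 6 4 3 / 6 4 3 5 2 1 / 1 5 4 2 3 6 / 3 6 2 1 5 4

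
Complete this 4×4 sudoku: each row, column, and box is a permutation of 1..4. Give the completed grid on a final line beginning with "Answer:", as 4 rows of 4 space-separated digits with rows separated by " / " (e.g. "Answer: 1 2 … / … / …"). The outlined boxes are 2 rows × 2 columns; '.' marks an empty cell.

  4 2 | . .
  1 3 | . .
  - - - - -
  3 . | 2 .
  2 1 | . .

Step 1. [r3c4∈{1,4}] across row 3, 1 lands solely at r3c4, so r3c4=1.
Step 2. [r2c3∈{4}] nothing but 4 survives at r2c3. So r2c3=4.
Step 3. [r1c4∈{3}] only 3 remains possible at r1c4, so r1c4=3.
Step 4. [r2c4∈{2}] r2c4 is down to just 2 ⇒ r2c4=2.
Step 5. [r3c2∈{4}] r3c2's peers cover all but 4. So r3c2=4.
Step 6. [r4c4∈{4}] r4c4's peers cover all but 4. So r4c4=4.
Step 7. [r1c3∈{1}] r1c3 is down to just 1, so r1c3=1.
Step 8. [r4c3∈{3}] r4c3 is down to just 3, so r4c3=3.

Answer: 4 2 1 3 / 1 3 4 2 / 3 4 2 1 / 2 1 3 4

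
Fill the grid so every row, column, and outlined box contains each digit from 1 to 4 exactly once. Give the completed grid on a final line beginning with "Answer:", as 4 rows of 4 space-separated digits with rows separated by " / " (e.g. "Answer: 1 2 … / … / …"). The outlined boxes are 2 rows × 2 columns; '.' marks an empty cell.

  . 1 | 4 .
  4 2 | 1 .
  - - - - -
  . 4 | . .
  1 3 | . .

Step 1. [r4c3∈{2}] nothing but 2 survives at r4c3, so r4c3=2.
Step 2. [r2c4∈{3}] only 3 remains possible at r2c4, so r2c4=3.
Step 3. [r1c4∈{2}] nothing but 2 survives at r1c4. So r1c4=2.
Step 4. [r1c1∈{3}] r1c1 has the single candidate 3, so r1c1=3.
Step 5. [r3c3∈{3}] only 3 remains possible at r3c3. So r3c3=3.
Step 6. [r4c4∈{4}] r4c4 is down to just 4, so r4c4=4.
Step 7. [r3c1∈{2}] nothing but 2 survives at r3c1, so r3c1=2.
Step 8. [r3c4∈{1}] r3c4 is down to just 1 ⇒ r3c4=1.

Answer: 3 1 4 2 / 4 2 1 3 / 2 4 3 1 / 1 3 2 4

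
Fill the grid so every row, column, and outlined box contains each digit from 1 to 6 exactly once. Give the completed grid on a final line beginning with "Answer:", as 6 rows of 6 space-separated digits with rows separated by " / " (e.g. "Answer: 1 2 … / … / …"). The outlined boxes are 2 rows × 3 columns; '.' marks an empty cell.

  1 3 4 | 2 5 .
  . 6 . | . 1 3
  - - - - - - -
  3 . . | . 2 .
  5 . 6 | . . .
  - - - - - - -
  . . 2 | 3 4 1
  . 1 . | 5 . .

Step 1. [r4c6∈{4}] r4c6's peers cover all but 4. So r4c6=4.
Step 2. [r6c5∈{6}] r6c5 is down to just 6. So r6c5=6.
Step 3. [r3c4∈{1,6}] in col 4, 6 fits only at r3c4 ⇒ r3c4=6.
Step 4. [r4c4∈{1}] r4c4 is down to just 1. So r4c4=1.
Step 5. [r3c3∈{1}] only 1 remains possible at r3c3, so r3c3=1.
Step 6. [r3c2∈{4}] r3c2's peers cover all but 4. So r3c2=4.
Step 7. [r4c2∈{2}] nothing but 2 survives at r4c2 ⇒ r4c2=2.
Step 8. [r4c5∈{3}] r4c5's peers cover all but 3 ⇒ r4c5=3.
Step 9. [r6c6∈{2}] r6c6 is down to just 2, so r6c6=2.
Step 10. [r5c1∈{6}] r5c1 has the single candidate 6, so r5c1=6.
Step 11. [r3c6∈{5}] r3c6 has the single candidate 5 ⇒ r3c6=5.
Step 12. [r1c6∈{6}] r1c6's peers cover all but 6. So r1c6=6.
Step 13. [r6c3∈{3}] r6c3 is down to just 3, so r6c3=3.
Step 14. [r2c4∈{4}] r2c4 is down to just 4. So r2c4=4.
Step 15. [r6c1∈{4}] r6c1 has the single candidate 4 ⇒ r6c1=4.
Step 16. [r2c1∈{2}] only 2 remains possible at r2c1, so r2c1=2.
Step 17. [r2c3∈{5}] nothing but 5 survives at r2c3, so r2c3=5.
Step 18. [r5c2∈{5}] nothing but 5 survives at r5c2 ⇒ r5c2=5.

Answer: 1 3 4 2 5 6 / 2 6 5 4 1 3 / 3 4 1 6 2 5 / 5 2 6 1 3 4 / 6 5 2 3 4 1 / 4 1 3 5 6 2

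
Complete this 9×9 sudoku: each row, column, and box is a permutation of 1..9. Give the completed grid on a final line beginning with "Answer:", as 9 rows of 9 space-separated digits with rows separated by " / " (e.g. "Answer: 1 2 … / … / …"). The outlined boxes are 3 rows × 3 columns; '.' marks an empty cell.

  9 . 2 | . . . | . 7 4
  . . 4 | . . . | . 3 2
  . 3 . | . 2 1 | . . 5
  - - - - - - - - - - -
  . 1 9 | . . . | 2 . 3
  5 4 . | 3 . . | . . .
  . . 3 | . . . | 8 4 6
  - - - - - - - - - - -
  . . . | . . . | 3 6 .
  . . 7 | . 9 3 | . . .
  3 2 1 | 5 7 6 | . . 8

Step 1. [r3c4∈{4,6,7,8,9}] in row 3, 4 fits only at r3c4, so r3c4=4.
Step 2. [r3c1∈{6,7,8}] in row 3, 7 fits only at r3c1, so r3c1=7.
Step 3. [r5c6∈{2,7,8,9}] r5c6 is the only open cell in row 5 admitting 2, so r5c6=2.
Step 4. [r8c9∈{1}] only 1 remains possible at r8c9. So r8c9=1.
Step 5. [r9c8∈{9}] only 9 remains possible at r9c8. So r9c8=9.
Step 6. [r8c7∈{4,5}] 5 has one home in col 7: r8c7, so r8c7=5.
Step 7. [r3c7∈{6,9}] r3c7 is the only open cell in row 3 admitting 9, so r3c7=9.
Step 8. [r3c3∈{6,8}] in row 3, 6 fits only at r3c3 ⇒ r3c3=6.
Step 9. [r5c5∈{1,6,8}] across row 5, 6 lands solely at r5c5, so r5c5=6.
Step 10. [r1c7∈{1,6}] r1c7 is the only open cell in row 1 admitting 1, so r1c7=1.
Step 11. [r8c1∈{4,6,8}] in row 8, 4 fits only at r8c1 ⇒ r8c1=4.
Step 12. [r7c1∈{8}] nothing but 8 survives at r7c1. So r7c1=8.
Step 13. [r8c4∈{2,8}] r8c4 is the only open cell in row 8 admitting 8. So r8c4=8.
Step 14. [r4c4∈{7}] nothing but 7 survives at r4c4 ⇒ r4c4=7.
Step 15. [r2c6∈{5,7,8,9}] 7 has one home in row 2: r2c6 ⇒ r2c6=7.
Step 16. [r7c6∈{4}] r7c6's peers cover all but 4. So r7c6=4.
Step 17. [r7c5∈{1}] only 1 remains possible at r7c5, so r7c5=1.
Step 18. [r6c5∈{5}] r6c5 is down to just 5 ⇒ r6c5=5.
Step 19. [r2c5∈{8}] r2c5 is down to just 8. So r2c5=8.
Step 20. [r2c2∈{5}] r2c2 is down to just 5, so r2c2=5.
Step 21. [r2c4∈{6,9}] 9 has one home in row 2: r2c4 ⇒ r2c4=9.
Step 22. [r5c9∈{7,9}] in row 5, 9 fits only at r5c9 ⇒ r5c9=9.
Step 23. [r6c1∈{2}] nothing but 2 survives at r6c1. So r6c1=2.
Step 24. [r7c4∈{2}] nothing but 2 survives at r7c4. So r7c4=2.
Step 25. [r3c8∈{8}] only 8 remains possible at r3c8 ⇒ r3c8=8.
Step 26. [r5c7∈{7}] nothing but 7 survives at r5c7 ⇒ r5c7=7.
Step 27. [r4c8∈{5}] only 5 remains possible at r4c8 ⇒ r4c8=5.
Step 28. [r7c3∈{5}] nothing but 5 survives at r7c3. So r7c3=5.
Step 29. [r5c8∈{1}] nothing but 1 survives at r5c8, so r5c8=1.
Step 30. [r2c7∈{6}] only 6 remains possible at r2c7 ⇒ r2c7=6.
Step 31. [r5c3∈{8}] only 8 remains possible at r5c3. So r5c3=8.
Step 32. [r4c6∈{8}] nothing but 8 survives at r4c6, so r4c6=8.
Step 33. [r6c2∈{7}] r6c2 is down to just 7, so r6c2=7.
Step 34. [r8c8∈{2}] r8c8 has the single candidate 2 ⇒ r8c8=2.
Step 35. [r7c2∈{9}] r7c2's peers cover all but 9 ⇒ r7c2=9.
Step 36. [r9c7∈{4}] r9c7 has the single candidate 4 ⇒ r9c7=4.
Step 37. [r6c4∈{1}] r6c4's peers cover all but 1, so r6c4=1.
Step 38. [r1c6∈{5}] r1c6's peers cover all but 5, so r1c6=5.
Step 39. [r6c6∈{9}] r6c6 is down to just 9, so r6c6=9.
Step 40. [r4c1∈{6}] r4c1 has the single candidate 6. So r4c1=6.
Step 41. [r4c5∈{4}] r4c5's peers cover all but 4 ⇒ r4c5=4.
Step 42. [r2c1∈{1}] r2c1 has the single candidate 1, so r2c1=1.
Step 43. [r7c9∈{7}] r7c9 is down to just 7, so r7c9=7.
Step 44. [r1c4∈{6}] r1c4 is down to just 6, so r1c4=6.
Step 45. [r8c2∈{6}] only 6 remains possible at r8c2, so r8c2=6.
Step 46. [r1c5∈{3}] only 3 remains possible at r1c5. So r1c5=3.
Step 47. [r1c2∈{8}] nothing but 8 survives at r1c2, so r1c2=8.

Answer: 9 8 2 6 3 5 1 7 4 / 1 5 4 9 8 7 6 3 2 / 7 3 6 4 2 1 9 8 5 / 6 1 9 7 4 8 2 5 3 / 5 4 8 3 6 2 7 1 9 / 2 7 3 1 5 9 8 4 6 / 8 9 5 2 1 4 3 6 7 / 4 6 7 8 9 3 5 2 1 / 3 2 1 5 7 6 4 9 8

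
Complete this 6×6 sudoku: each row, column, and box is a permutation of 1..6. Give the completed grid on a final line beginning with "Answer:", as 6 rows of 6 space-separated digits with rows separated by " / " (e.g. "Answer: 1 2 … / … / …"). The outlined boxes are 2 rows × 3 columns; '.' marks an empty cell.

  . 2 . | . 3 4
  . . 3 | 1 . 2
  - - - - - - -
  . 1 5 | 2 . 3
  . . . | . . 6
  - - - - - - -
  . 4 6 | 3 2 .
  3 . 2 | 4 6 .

Step 1. [r2c1∈{4,5,6}] row 2 places 4 nowhere but r2c1. So r2c1=4.
Step 2. [r2c5∈{5}] r2c5's peers cover all but 5 ⇒ r2c5=5.
Step 3. [r1c1∈{1,5,6}] across row 1, 5 lands solely at r1c1 ⇒ r1c1=5.
Step 4. [r6c6∈{1,5}] row 6 places 1 nowhere but r6c6, so r6c6=1.
Step 5. [r4c5∈{1,4}] 1 has one home in row 4: r4c5, so r4c5=1.
Step 6. [r4c3∈{4}] r4c3 is down to just 4 ⇒ r4c3=4.
Step 7. [r5c1∈{1}] r5c1's peers cover all but 1, so r5c1=1.
Step 8. [r4c1∈{2}] r4c1's peers cover all but 2 ⇒ r4c1=2.
Step 9. [r4c4∈{5}] r4c4 is down to just 5. So r4c4=5.
Step 10. [r3c1∈{6}] r3c1's peers cover all but 6, so r3c1=6.
Step 11. [r3c5∈{4}] r3c5 has the single candidate 4 ⇒ r3c5=4.
Step 12. [r4c2∈{3}] only 3 remains possible at r4c2, so r4c2=3.
Step 13. [r5c6∈{5}] r5c6 has the single candidate 5. So r5c6=5.
Step 14. [r1c3∈{1}] only 1 remains possible at r1c3. So r1c3=1.
Step 15. [r2c2∈{6}] r2c2 is down to just 6 ⇒ r2c2=6.
Step 16. [r1c4∈{6}] r1c4's peers cover all but 6, so r1c4=6.
Step 17. [r6c2∈{5}] r6c2 has the single candidate 5 ⇒ r6c2=5.

Answer: 5 2 1 6 3 4 / 4 6 3 1 5 2 / 6 1 5 2 4 3 / 2 3 4 5 1 6 / 1 4 6 3 2 5 / 3 5 2 4 6 1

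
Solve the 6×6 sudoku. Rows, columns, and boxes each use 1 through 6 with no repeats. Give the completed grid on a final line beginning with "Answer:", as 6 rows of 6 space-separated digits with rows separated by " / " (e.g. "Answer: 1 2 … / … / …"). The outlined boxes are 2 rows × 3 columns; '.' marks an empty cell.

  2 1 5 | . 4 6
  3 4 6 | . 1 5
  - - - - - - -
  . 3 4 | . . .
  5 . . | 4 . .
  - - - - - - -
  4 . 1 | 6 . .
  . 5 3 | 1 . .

Step 1. [r6c5∈{2}] r6c5 has the single candidate 2, so r6c5=2.
Step 2. [r4c2∈{2,6}] col 2 places 6 nowhere but r4c2, so r4c2=6.
Step 3. [r4c6∈{1,2,3}] row 4 places 1 nowhere but r4c6 ⇒ r4c6=1.
Step 4. [r5c5∈{3,5}] 5 has one home in row 5: r5c5, so r5c5=5.
Step 5. [r3c4∈{2,5}] 5 has one home in row 3: r3c4. So r3c4=5.
Step 6. [r3c1∈{1}] r3c1 is down to just 1 ⇒ r3c1=1.
Step 7. [r1c4∈{3}] r1c4 has the single candidate 3 ⇒ r1c4=3.
Step 8. [r6c1∈{6}] r6c1's peers cover all but 6 ⇒ r6c1=6.
Step 9. [r4c3∈{2}] nothing but 2 survives at r4c3, so r4c3=2.
Step 10. [r5c6∈{3}] r5c6 has the single candidate 3, so r5c6=3.
Step 11. [r4c5∈{3}] only 3 remains possible at r4c5. So r4c5=3.
Step 12. [r6c6∈{4}] nothing but 4 survives at r6c6, so r6c6=4.
Step 13. [r3c5∈{6}] only 6 remains possible at r3c5, so r3c5=6.
Step 14. [r5c2∈{2}] nothing but 2 survives at r5c2 ⇒ r5c2=2.
Step 15. [r3c6∈{2}] nothing but 2 survives at r3c6. So r3c6=2.
Step 16. [r2c4∈{2}] nothing but 2 survives at r2c4 ⇒ r2c4=2.

Answer: 2 1 5 3 4 6 / 3 4 6 2 1 5 / 1 3 4 5 6 2 / 5 6 2 4 3 1 / 4 2 1 6 5 3 / 6 5 3 1 2 4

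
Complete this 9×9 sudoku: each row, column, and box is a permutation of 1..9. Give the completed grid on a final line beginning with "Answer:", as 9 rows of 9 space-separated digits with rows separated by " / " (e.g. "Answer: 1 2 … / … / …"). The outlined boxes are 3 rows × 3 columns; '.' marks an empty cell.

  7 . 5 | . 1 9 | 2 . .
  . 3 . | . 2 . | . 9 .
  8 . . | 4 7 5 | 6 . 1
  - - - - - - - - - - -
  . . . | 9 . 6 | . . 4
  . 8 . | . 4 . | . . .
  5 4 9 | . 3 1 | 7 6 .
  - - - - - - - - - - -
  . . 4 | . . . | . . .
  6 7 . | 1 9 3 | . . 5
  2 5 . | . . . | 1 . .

Step 1. [r9c9∈{3,6,7,8,9}] in row 9, 9 fits only at r9c9. So r9c9=9.
Step 2. [r2c6∈{8}] only 8 remains possible at r2c6 ⇒ r2c6=8.
Step 3. [r3c8∈{3}] r3c8 is down to just 3, so r3c8=3.
Step 4. [r7c9∈{2,3,6,7,8}] in col 9, 6 fits only at r7c9, so r7c9=6.
Step 5. [r5c9∈{2,3}] col 9 places 3 nowhere but r5c9, so r5c9=3.
Step 6. [r5c1∈{1}] r5c1 is down to just 1 ⇒ r5c1=1.
Step 7. [r8c8∈{2,4,8}] in row 8, 2 fits only at r8c8 ⇒ r8c8=2.
Step 8. [r5c8∈{5}] r5c8's peers cover all but 5, so r5c8=5.
Step 9. [r4c7∈{8}] r4c7's peers cover all but 8, so r4c7=8.
Step 10. [r7c4∈{2,5,7,8}] in col 4, 5 fits only at r7c4 ⇒ r7c4=5.
Step 11. [r4c2∈{2}] nothing but 2 survives at r4c2. So r4c2=2.
Step 12. [r7c5∈{8}] only 8 remains possible at r7c5. So r7c5=8.
Step 13. [r9c8∈{4,7,8}] in box 9, 8 fits only at r9c8, so r9c8=8.
Step 14. [r2c4∈{6}] r2c4 has the single candidate 6, so r2c4=6.
Step 15. [r9c4∈{7}] r9c4 has the single candidate 7. So r9c4=7.
Step 16. [r4c1∈{3}] only 3 remains possible at r4c1, so r4c1=3.
Step 17. [r5c4∈{2}] only 2 remains possible at r5c4 ⇒ r5c4=2.
Step 18. [r7c2∈{1,9}] row 7 places 1 nowhere but r7c2 ⇒ r7c2=1.
Step 19. [r5c3∈{6,7}] row 5 places 6 nowhere but r5c3 ⇒ r5c3=6.
Step 20. [r1c8∈{4}] r1c8's peers cover all but 4. So r1c8=4.
Step 21. [r2c3∈{1}] r2c3 is down to just 1 ⇒ r2c3=1.
Step 22. [r4c5∈{5}] r4c5 has the single candidate 5 ⇒ r4c5=5.
Step 23. [r5c6∈{7}] r5c6 has the single candidate 7 ⇒ r5c6=7.
Step 24. [r7c6∈{2}] r7c6 has the single candidate 2, so r7c6=2.
Step 25. [r5c7∈{9}] nothing but 9 survives at r5c7, so r5c7=9.
Step 26. [r3c2∈{9}] only 9 remains possible at r3c2, so r3c2=9.
Step 27. [r9c5∈{6}] only 6 remains possible at r9c5. So r9c5=6.
Step 28. [r7c7∈{3}] r7c7's peers cover all but 3, so r7c7=3.
Step 29. [r2c9∈{7}] nothing but 7 survives at r2c9 ⇒ r2c9=7.
Step 30. [r7c1∈{9}] only 9 remains possible at r7c1. So r7c1=9.
Step 31. [r1c2∈{6}] only 6 remains possible at r1c2. So r1c2=6.
Step 32. [r8c3∈{8}] r8c3 has the single candidate 8. So r8c3=8.
Step 33. [r9c3∈{3}] nothing but 3 survives at r9c3 ⇒ r9c3=3.
Step 34. [r8c7∈{4}] r8c7's peers cover all but 4. So r8c7=4.
Step 35. [r6c4∈{8}] only 8 remains possible at r6c4 ⇒ r6c4=8.
Step 36. [r6c9∈{2}] r6c9 is down to just 2, so r6c9=2.
Step 37. [r1c4∈{3}] r1c4 is down to just 3 ⇒ r1c4=3.
Step 38. [r2c7∈{5}] r2c7's peers cover all but 5. So r2c7=5.
Step 39. [r7c8∈{7}] nothing but 7 survives at r7c8. So r7c8=7.
Step 40. [r1c9∈{8}] only 8 remains possible at r1c9, so r1c9=8.
Step 41. [r2c1∈{4}] nothing but 4 survives at r2c1. So r2c1=4.
Step 42. [r9c6∈{4}] only 4 remains possible at r9c6 ⇒ r9c6=4.
Step 43. [r4c8∈{1}] r4c8 is down to just 1, so r4c8=1.
Step 44. [r4c3∈{7}] r4c3's peers cover all but 7, so r4c3=7.
Step 45. [r3c3∈{2}] r3c3 is down to just 2 ⇒ r3c3=2.

Answer: 7 6 5 3 1 9 2 4 8 / 4 3 1 6 2 8 5 9 7 / 8 9 2 4 7 5 6 3 1 / 3 2 7 9 5 6 8 1 4 / 1 8 6 2 4 7 9 5 3 / 5 4 9 8 3 1 7 6 2 / 9 1 4 5 8 2 3 7 6 / 6 7 8 1 9 3 4 2 5 / 2 5 3 7 6 4 1 8 9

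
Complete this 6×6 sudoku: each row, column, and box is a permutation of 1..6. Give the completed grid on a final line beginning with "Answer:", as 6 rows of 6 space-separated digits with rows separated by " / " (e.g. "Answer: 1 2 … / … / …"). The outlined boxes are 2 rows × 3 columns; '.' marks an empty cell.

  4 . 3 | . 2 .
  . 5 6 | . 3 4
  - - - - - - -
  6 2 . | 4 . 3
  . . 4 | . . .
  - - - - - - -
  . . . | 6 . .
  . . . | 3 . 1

Step 1. [r1c2∈{1}] nothing but 1 survives at r1c2, so r1c2=1.
Step 2. [r5c6∈{2,5}] r5c6 is the only open cell in box 6 admitting 2 ⇒ r5c6=2.
Step 3. [r4c5∈{1,5,6}] col 5 places 6 nowhere but r4c5 ⇒ r4c5=6.
Step 4. [r4c6∈{5}] r4c6's peers cover all but 5. So r4c6=5.
Step 5. [r3c3∈{1,5}] r3c3 is the only open cell in row 3 admitting 5, so r3c3=5.
Step 6. [r4c1∈{1,3}] in box 3, 1 fits only at r4c1 ⇒ r4c1=1.
Step 7. [r5c1∈{3,5}] col 1 places 3 nowhere but r5c1, so r5c1=3.
Step 8. [r6c1∈{2,5}] in col 1, 5 fits only at r6c1. So r6c1=5.
Step 9. [r6c5∈{4}] only 4 remains possible at r6c5, so r6c5=4.
Step 10. [r2c1∈{2}] r2c1's peers cover all but 2. So r2c1=2.
Step 11. [r5c5∈{5}] r5c5 has the single candidate 5 ⇒ r5c5=5.
Step 12. [r6c2∈{6}] only 6 remains possible at r6c2, so r6c2=6.
Step 13. [r3c5∈{1}] r3c5's peers cover all but 1. So r3c5=1.
Step 14. [r5c2∈{4}] r5c2's peers cover all but 4. So r5c2=4.
Step 15. [r2c4∈{1}] only 1 remains possible at r2c4. So r2c4=1.
Step 16. [r6c3∈{2}] r6c3 is down to just 2. So r6c3=2.
Step 17. [r1c6∈{6}] nothing but 6 survives at r1c6 ⇒ r1c6=6.
Step 18. [r1c4∈{5}] nothing but 5 survives at r1c4, so r1c4=5.
Step 19. [r4c4∈{2}] nothing but 2 survives at r4c4, so r4c4=2.
Step 20. [r5c3∈{1}] only 1 remains possible at r5c3 ⇒ r5c3=1.
Step 21. [r4c2∈{3}] r4c2 has the single candidate 3 ⇒ r4c2=3.

Answer: 4 1 3 5 2 6 / 2 5 6 1 3 4 / 6 2 5 4 1 3 / 1 3 4 2 6 5 / 3 4 1 6 5 2 / 5 6 2 3 4 1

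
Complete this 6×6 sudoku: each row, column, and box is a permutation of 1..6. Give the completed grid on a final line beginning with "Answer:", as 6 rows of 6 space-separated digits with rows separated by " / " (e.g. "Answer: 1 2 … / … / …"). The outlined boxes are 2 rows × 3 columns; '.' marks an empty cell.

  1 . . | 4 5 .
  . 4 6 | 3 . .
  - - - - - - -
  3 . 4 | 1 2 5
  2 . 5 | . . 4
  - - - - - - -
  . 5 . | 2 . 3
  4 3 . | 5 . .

Step 1. [r2c5∈{1}] r2c5 is down to just 1 ⇒ r2c5=1.
Step 2. [r6c5∈{6}] r6c5 has the single candidate 6 ⇒ r6c5=6.
Step 3. [r6c3∈{1,2}] 2 has one home in row 6: r6c3 ⇒ r6c3=2.
Step 4. [r1c2∈{2}] nothing but 2 survives at r1c2. So r1c2=2.
Step 5. [r3c2∈{6}] nothing but 6 survives at r3c2 ⇒ r3c2=6.
Step 6. [r6c6∈{1}] nothing but 1 survives at r6c6 ⇒ r6c6=1.
Step 7. [r4c4∈{6}] r4c4 is down to just 6. So r4c4=6.
Step 8. [r1c3∈{3}] only 3 remains possible at r1c3. So r1c3=3.
Step 9. [r2c6∈{2}] nothing but 2 survives at r2c6 ⇒ r2c6=2.
Step 10. [r5c5∈{4}] r5c5 is down to just 4, so r5c5=4.
Step 11. [r4c2∈{1}] r4c2 is down to just 1 ⇒ r4c2=1.
Step 12. [r1c6∈{6}] r1c6's peers cover all but 6 ⇒ r1c6=6.
Step 13. [r5c3∈{1}] r5c3 is down to just 1, so r5c3=1.
Step 14. [r4c5∈{3}] r4c5's peers cover all but 3. So r4c5=3.
Step 15. [r2c1∈{5}] r2c1 has the single candidate 5 ⇒ r2c1=5.
Step 16. [r5c1∈{6}] r5c1 has the single candidate 6, so r5c1=6.

Answer: 1 2 3 4 5 6 / 5 4 6 3 1 2 / 3 6 4 1 2 5 / 2 1 5 6 3 4 / 6 5 1 2 4 3 / 4 3 2 5 6 1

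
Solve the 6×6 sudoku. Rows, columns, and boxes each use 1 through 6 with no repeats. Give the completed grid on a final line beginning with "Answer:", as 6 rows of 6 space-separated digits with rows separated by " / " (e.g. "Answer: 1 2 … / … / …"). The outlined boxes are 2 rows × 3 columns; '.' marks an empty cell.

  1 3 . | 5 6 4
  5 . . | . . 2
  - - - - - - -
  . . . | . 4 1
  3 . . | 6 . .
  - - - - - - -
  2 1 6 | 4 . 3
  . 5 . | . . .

Step 1. [r4c3∈{1,2,4,5}] in row 4, 1 fits only at r4c3. So r4c3=1.
Step 2. [r2c5∈{1,3}] across col 5, 3 lands solely at r2c5, so r2c5=3.
Step 3. [r4c2∈{2,4}] r4c2 is the only open cell in row 4 admitting 4, so r4c2=4.
Step 4. [r3c2∈{2,6}] in col 2, 2 fits only at r3c2, so r3c2=2.
Step 5. [r6c4∈{1,2}] col 4 places 2 nowhere but r6c4 ⇒ r6c4=2.
Step 6. [r6c3∈{3,4}] in row 6, 3 fits only at r6c3. So r6c3=3.
Step 7. [r4c5∈{2,5}] across row 4, 2 lands solely at r4c5 ⇒ r4c5=2.
Step 8. [r1c3∈{2}] only 2 remains possible at r1c3, so r1c3=2.
Step 9. [r2c2∈{6}] r2c2's peers cover all but 6, so r2c2=6.
Step 10. [r3c4∈{3}] r3c4 is down to just 3. So r3c4=3.
Step 11. [r3c3∈{5}] r3c3 is down to just 5. So r3c3=5.
Step 12. [r2c4∈{1}] r2c4 has the single candidate 1, so r2c4=1.
Step 13. [r6c1∈{4}] r6c1 has the single candidate 4. So r6c1=4.
Step 14. [r6c5∈{1}] nothing but 1 survives at r6c5. So r6c5=1.
Step 15. [r6c6∈{6}] only 6 remains possible at r6c6. So r6c6=6.
Step 16. [r5c5∈{5}] r5c5's peers cover all but 5, so r5c5=5.
Step 17. [r2c3∈{4}] r2c3's peers cover all but 4. So r2c3=4.
Step 18. [r4c6∈{5}] nothing but 5 survives at r4c6. So r4c6=5.
Step 19. [r3c1∈{6}] r3c1 has the single candidate 6, so r3c1=6.

Answer: 1 3 2 5 6 4 / 5 6 4 1 3 2 / 6 2 5 3 4 1 / 3 4 1 6 2 5 / 2 1 6 4 5 3 / 4 5 3 2 1 6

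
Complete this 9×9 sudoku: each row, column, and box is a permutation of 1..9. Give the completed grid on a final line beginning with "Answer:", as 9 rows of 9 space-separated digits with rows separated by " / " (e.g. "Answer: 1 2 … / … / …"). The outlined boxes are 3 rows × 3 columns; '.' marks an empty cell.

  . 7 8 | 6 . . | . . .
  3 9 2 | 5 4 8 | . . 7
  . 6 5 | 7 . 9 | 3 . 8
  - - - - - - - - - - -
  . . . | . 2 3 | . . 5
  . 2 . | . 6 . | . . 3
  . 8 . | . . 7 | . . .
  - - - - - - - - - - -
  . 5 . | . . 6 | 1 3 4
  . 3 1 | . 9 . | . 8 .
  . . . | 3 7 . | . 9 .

Step 1. [r2c8∈{1,6}] 1 has one home in row 2: r2c8. So r2c8=1.
Step 2. [r1c6∈{1,2}] r1c6 is the only open cell in box 2 admitting 2 ⇒ r1c6=2.
Step 3. [r6c9∈{1,2,6,9}] col 9 places 1 nowhere but r6c9 ⇒ r6c9=1.
Step 4. [r8c7∈{2,5,6,7}] in box 9, 7 fits only at r8c7, so r8c7=7.
Step 5. [r9c2∈{4}] nothing but 4 survives at r9c2 ⇒ r9c2=4.
Step 6. [r9c3∈{6}] only 6 remains possible at r9c3 ⇒ r9c3=6.
Step 7. [r8c1∈{2}] nothing but 2 survives at r8c1 ⇒ r8c1=2.
Step 8. [r8c4∈{4}] only 4 remains possible at r8c4 ⇒ r8c4=4.
Step 9. [r5c6∈{1,4,5}] across col 6, 4 lands solely at r5c6, so r5c6=4.
Step 10. [r6c4∈{9}] nothing but 9 survives at r6c4. So r6c4=9.
Step 11. [r5c1∈{1,5,7,9}] r5c1 is the only open cell in row 5 admitting 5. So r5c1=5.
Step 12. [r9c7∈{2,5}] 5 has one home in box 9: r9c7. So r9c7=5.
Step 13. [r6c7∈{2,4,6}] r6c7 is the only open cell in col 7 admitting 2 ⇒ r6c7=2.
Step 14. [r5c4∈{1,8}] 1 has one home in row 5: r5c4, so r5c4=1.
Step 15. [r5c8∈{7}] r5c8's peers cover all but 7. So r5c8=7.
Step 16. [r5c3∈{9}] r5c3's peers cover all but 9, so r5c3=9.
Step 17. [r4c7∈{4,6,8,9}] 9 has one home in row 4: r4c7, so r4c7=9.
Step 18. [r1c7∈{4}] r1c7 has the single candidate 4. So r1c7=4.
Step 19. [r3c1∈{1,4}] row 3 places 4 nowhere but r3c1 ⇒ r3c1=4.
Step 20. [r6c1∈{6}] only 6 remains possible at r6c1. So r6c1=6.
Step 21. [r1c1∈{1}] only 1 remains possible at r1c1 ⇒ r1c1=1.
Step 22. [r7c3∈{7}] nothing but 7 survives at r7c3. So r7c3=7.
Step 23. [r6c8∈{4}] r6c8's peers cover all but 4 ⇒ r6c8=4.
Step 24. [r7c5∈{8}] r7c5 has the single candidate 8, so r7c5=8.
Step 25. [r8c6∈{5}] nothing but 5 survives at r8c6 ⇒ r8c6=5.
Step 26. [r6c5∈{5}] r6c5 is down to just 5. So r6c5=5.
Step 27. [r2c7∈{6}] only 6 remains possible at r2c7 ⇒ r2c7=6.
Step 28. [r9c6∈{1}] only 1 remains possible at r9c6. So r9c6=1.
Step 29. [r3c8∈{2}] only 2 remains possible at r3c8. So r3c8=2.
Step 30. [r4c3∈{4}] r4c3's peers cover all but 4 ⇒ r4c3=4.
Step 31. [r7c1∈{9}] nothing but 9 survives at r7c1 ⇒ r7c1=9.
Step 32. [r8c9∈{6}] r8c9's peers cover all but 6. So r8c9=6.
Step 33. [r4c1∈{7}] r4c1 has the single candidate 7, so r4c1=7.
Step 34. [r7c4∈{2}] r7c4 has the single candidate 2. So r7c4=2.
Step 35. [r4c8∈{6}] r4c8's peers cover all but 6 ⇒ r4c8=6.
Step 36. [r3c5∈{1}] nothing but 1 survives at r3c5. So r3c5=1.
Step 37. [r4c2∈{1}] r4c2 is down to just 1, so r4c2=1.
Step 38. [r9c9∈{2}] r9c9 is down to just 2 ⇒ r9c9=2.
Step 39. [r6c3∈{3}] r6c3 has the single candidate 3, so r6c3=3.
Step 40. [r1c8∈{5}] nothing but 5 survives at r1c8, so r1c8=5.
Step 41. [r1c5∈{3}] r1c5 is down to just 3, so r1c5=3.
Step 42. [r5c7∈{8}] r5c7 is down to just 8 ⇒ r5c7=8.
Step 43. [r4c4∈{8}] r4c4's peers cover all but 8. So r4c4=8.
Step 44. [r9c1∈{8}] r9c1's peers cover all but 8. So r9c1=8.
Step 45. [r1c9∈{9}] nothing but 9 survives at r1c9, so r1c9=9.

Answer: 1 7 8 6 3 2 4 5 9 / 3 9 2 5 4 8 6 1 7 / 4 6 5 7 1 9 3 2 8 / 7 1 4 8 2 3 9 6 5 / 5 2 9 1 6 4 8 7 3 / 6 8 3 9 5 7 2 4 1 / 9 5 7 2 8 6 1 3 4 / 2 3 1 4 9 5 7 8 6 / 8 4 6 3 7 1 5 9 2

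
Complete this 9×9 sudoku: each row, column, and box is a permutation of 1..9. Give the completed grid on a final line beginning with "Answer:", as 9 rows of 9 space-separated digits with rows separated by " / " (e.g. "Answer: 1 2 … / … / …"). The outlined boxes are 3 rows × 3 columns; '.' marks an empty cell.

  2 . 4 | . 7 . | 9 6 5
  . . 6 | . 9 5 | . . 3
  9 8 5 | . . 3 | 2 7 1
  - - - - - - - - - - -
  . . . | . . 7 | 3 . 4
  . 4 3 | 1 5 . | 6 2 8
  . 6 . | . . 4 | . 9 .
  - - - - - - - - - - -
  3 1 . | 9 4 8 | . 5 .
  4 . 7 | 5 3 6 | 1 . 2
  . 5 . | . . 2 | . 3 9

Step 1. [r4c2∈{2,9}] col 2 places 2 nowhere but r4c2. So r4c2=2.
Step 2. [r9c3∈{8}] r9c3 is down to just 8 ⇒ r9c3=8.
Step 3. [r2c7∈{4,8}] across col 7, 8 lands solely at r2c7. So r2c7=8.
Step 4. [r7c7∈{7}] only 7 remains possible at r7c7. So r7c7=7.
Step 5. [r4c1∈{1,5,8}] r4c1 is the only open cell in row 4 admitting 5. So r4c1=5.
Step 6. [r6c1∈{1,7,8}] col 1 places 8 nowhere but r6c1. So r6c1=8.
Step 7. [r4c5∈{6,8}] across col 5, 8 lands solely at r4c5 ⇒ r4c5=8.
Step 8. [r3c4∈{4,6}] across row 3, 4 lands solely at r3c4 ⇒ r3c4=4.
Step 9. [r6c5∈{2}] r6c5 has the single candidate 2 ⇒ r6c5=2.
Step 10. [r6c3∈{1}] r6c3 has the single candidate 1 ⇒ r6c3=1.
Step 11. [r2c2∈{7}] nothing but 7 survives at r2c2. So r2c2=7.
Step 12. [r7c3∈{2}] r7c3 is down to just 2, so r7c3=2.
Step 13. [r6c7∈{5}] only 5 remains possible at r6c7, so r6c7=5.
Step 14. [r4c4∈{6}] only 6 remains possible at r4c4. So r4c4=6.
Step 15. [r3c5∈{6}] nothing but 6 survives at r3c5, so r3c5=6.
Step 16. [r5c1∈{7}] nothing but 7 survives at r5c1, so r5c1=7.
Step 17. [r1c6∈{1}] only 1 remains possible at r1c6. So r1c6=1.
Step 18. [r5c6∈{9}] r5c6's peers cover all but 9. So r5c6=9.
Step 19. [r9c7∈{4}] r9c7 is down to just 4 ⇒ r9c7=4.
Step 20. [r1c2∈{3}] nothing but 3 survives at r1c2. So r1c2=3.
Step 21. [r2c8∈{4}] only 4 remains possible at r2c8. So r2c8=4.
Step 22. [r1c4∈{8}] r1c4's peers cover all but 8. So r1c4=8.
Step 23. [r9c5∈{1}] r9c5 has the single candidate 1, so r9c5=1.
Step 24. [r2c4∈{2}] r2c4 has the single candidate 2 ⇒ r2c4=2.
Step 25. [r7c9∈{6}] r7c9's peers cover all but 6. So r7c9=6.
Step 26. [r8c2∈{9}] r8c2 is down to just 9, so r8c2=9.
Step 27. [r9c1∈{6}] r9c1 has the single candidate 6, so r9c1=6.
Step 28. [r6c4∈{3}] only 3 remains possible at r6c4, so r6c4=3.
Step 29. [r8c8∈{8}] r8c8's peers cover all but 8, so r8c8=8.
Step 30. [r4c8∈{1}] r4c8 has the single candidate 1 ⇒ r4c8=1.
Step 31. [r6c9∈{7}] only 7 remains possible at r6c9. So r6c9=7.
Step 32. [r9c4∈{7}] r9c4 has the single candidate 7. So r9c4=7.
Step 33. [r2c1∈{1}] r2c1's peers cover all but 1 ⇒ r2c1=1.
Step 34. [r4c3∈{9}] only 9 remains possible at r4c3 ⇒ r4c3=9.

Answer: 2 3 4 8 7 1 9 6 5 / 1 7 6 2 9 5 8 4 3 / 9 8 5 4 6 3 2 7 1 / 5 2 9 6 8 7 3 1 4 / 7 4 3 1 5 9 6 2 8 / 8 6 1 3 2 4 5 9 7 / 3 1 2 9 4 8 7 5 6 / 4 9 7 5 3 6 1 8 2 / 6 5 8 7 1 2 4 3 9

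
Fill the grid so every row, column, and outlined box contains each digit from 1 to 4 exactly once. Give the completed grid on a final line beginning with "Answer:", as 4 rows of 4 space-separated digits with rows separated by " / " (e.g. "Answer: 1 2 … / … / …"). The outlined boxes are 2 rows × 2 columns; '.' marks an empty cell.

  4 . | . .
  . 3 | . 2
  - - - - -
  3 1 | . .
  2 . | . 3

Step 1. [r4c3∈{1,4}] row 4 places 1 nowhere but r4c3 ⇒ r4c3=1.
Step 2. [r3c3∈{2,4}] row 3 places 2 nowhere but r3c3, so r3c3=2.
Step 3. [r3c4∈{4}] r3c4 is down to just 4. So r3c4=4.
Step 4. [r1c4∈{1}] r1c4 has the single candidate 1. So r1c4=1.
Step 5. [r1c2∈{2}] r1c2 has the single candidate 2. So r1c2=2.
Step 6. [r2c3∈{4}] nothing but 4 survives at r2c3. So r2c3=4.
Step 7. [r4c2∈{4}] r4c2 has the single candidate 4, so r4c2=4.
Step 8. [r1c3∈{3}] only 3 remains possible at r1c3, so r1c3=3.
Step 9. [r2c1∈{1}] r2c1 has the single candidate 1, so r2c1=1.

Answer: 4 2 3 1 / 1 3 4 2 / 3 1 2 4 / 2 4 1 3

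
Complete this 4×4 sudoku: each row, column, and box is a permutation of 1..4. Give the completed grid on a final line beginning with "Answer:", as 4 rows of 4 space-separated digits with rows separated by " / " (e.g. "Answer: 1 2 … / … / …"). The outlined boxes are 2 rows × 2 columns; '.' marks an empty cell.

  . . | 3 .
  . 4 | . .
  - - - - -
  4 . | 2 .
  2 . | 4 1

Step 1. [r1c1∈{1}] nothing but 1 survives at r1c1. So r1c1=1.
Step 2. [r4c2∈{3}] only 3 remains possible at r4c2 ⇒ r4c2=3.
Step 3. [r1c2∈{2}] nothing but 2 survives at r1c2 ⇒ r1c2=2.
Step 4. [r2c3∈{1}] r2c3 is down to just 1, so r2c3=1.
Step 5. [r3c2∈{1}] r3c2 is down to just 1 ⇒ r3c2=1.
Step 6. [r3c4∈{3}] only 3 remains possible at r3c4 ⇒ r3c4=3.
Step 7. [r2c1∈{3}] r2c1's peers cover all but 3, so r2c1=3.
Step 8. [r1c4∈{4}] r1c4 has the single candidate 4 ⇒ r1c4=4.
Step 9. [r2c4∈{2}] r2c4's peers cover all but 2 ⇒ r2c4=2.

Answer: 1 2 3 4 / 3 4 1 2 / 4 1 2 3 / 2 3 4 1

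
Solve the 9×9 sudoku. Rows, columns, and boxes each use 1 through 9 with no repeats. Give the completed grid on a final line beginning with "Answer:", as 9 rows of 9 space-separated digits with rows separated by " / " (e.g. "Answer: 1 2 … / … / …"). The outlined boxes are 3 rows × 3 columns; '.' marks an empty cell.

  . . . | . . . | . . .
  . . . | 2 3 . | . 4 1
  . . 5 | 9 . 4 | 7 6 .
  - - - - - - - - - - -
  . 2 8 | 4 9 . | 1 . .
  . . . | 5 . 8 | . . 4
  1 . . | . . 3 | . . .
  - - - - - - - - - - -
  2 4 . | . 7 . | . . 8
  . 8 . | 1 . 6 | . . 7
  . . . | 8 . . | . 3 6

Step 1. [r4c1∈{3,5,6,7}] across row 4, 6 lands solely at r4c1. So r4c1=6.
Step 2. [r1c3∈{1,2,3,4,6,7,9}] across col 3, 2 lands solely at r1c3 ⇒ r1c3=2.
Step 3. [r6c2∈{5,7,9}] in box 4, 5 fits only at r6c2. So r6c2=5.
Step 4. [r9c6∈{2,5,9}] across col 6, 2 lands solely at r9c6. So r9c6=2.
Step 5. [r1c6∈{1,5,7}] in col 6, 1 fits only at r1c6 ⇒ r1c6=1.
Step 6. [r4c9∈{3,5}] across row 4, 3 lands solely at r4c9 ⇒ r4c9=3.
Step 7. [r1c7∈{3,5,8,9}] across col 7, 3 lands solely at r1c7, so r1c7=3.
Step 8. [r7c6∈{5,9}] r7c6 is the only open cell in col 6 admitting 9. So r7c6=9.
Step 9. [r7c7∈{5}] only 5 remains possible at r7c7, so r7c7=5.
Step 10. [r1c9∈{5,9}] across col 9, 5 lands solely at r1c9, so r1c9=5.
Step 11. [r6c9∈{2,9}] across col 9, 9 lands solely at r6c9, so r6c9=9.
Step 12. [r1c1∈{4,7,8,9}] row 1 places 4 nowhere but r1c1. So r1c1=4.
Step 13. [r4c6∈{7}] nothing but 7 survives at r4c6 ⇒ r4c6=7.
Step 14. [r6c4∈{6}] nothing but 6 survives at r6c4 ⇒ r6c4=6.
Step 15. [r7c3∈{1,3,6}] across row 7, 6 lands solely at r7c3 ⇒ r7c3=6.
Step 16. [r2c2∈{6,7,9}] across row 2, 6 lands solely at r2c2, so r2c2=6.
Step 17. [r9c3∈{1,7,9}] col 3 places 1 nowhere but r9c3, so r9c3=1.
Step 18. [r6c5∈{2}] nothing but 2 survives at r6c5. So r6c5=2.
Step 19. [r3c5∈{8}] nothing but 8 survives at r3c5 ⇒ r3c5=8.
Step 20. [r2c1∈{7,8,9}] across col 1, 8 lands solely at r2c1, so r2c1=8.
Step 21. [r2c7∈{9}] r2c7 has the single candidate 9 ⇒ r2c7=9.
Step 22. [r3c1∈{3}] r3c1 is down to just 3. So r3c1=3.
Step 23. [r2c3∈{7}] nothing but 7 survives at r2c3. So r2c3=7.
Step 24. [r8c8∈{2,9}] 9 has one home in col 8: r8c8, so r8c8=9.
Step 25. [r5c2∈{3,7,9}] 3 has one home in col 2: r5c2, so r5c2=3.
Step 26. [r5c1∈{7,9}] in box 4, 7 fits only at r5c1, so r5c1=7.
Step 27. [r9c1∈{5,9}] across col 1, 9 lands solely at r9c1. So r9c1=9.
Step 28. [r9c7∈{4}] r9c7 has the single candidate 4, so r9c7=4.
Step 29. [r1c8∈{8}] r1c8 has the single candidate 8. So r1c8=8.
Step 30. [r5c8∈{2}] only 2 remains possible at r5c8, so r5c8=2.
Step 31. [r8c1∈{5}] nothing but 5 survives at r8c1 ⇒ r8c1=5.
Step 32. [r8c7∈{2}] only 2 remains possible at r8c7, so r8c7=2.
Step 33. [r6c8∈{7}] r6c8 has the single candidate 7 ⇒ r6c8=7.
Step 34. [r3c2∈{1}] only 1 remains possible at r3c2, so r3c2=1.
Step 35. [r9c5∈{5}] only 5 remains possible at r9c5 ⇒ r9c5=5.
Step 36. [r1c2∈{9}] nothing but 9 survives at r1c2, so r1c2=9.
Step 37. [r8c3∈{3}] only 3 remains possible at r8c3 ⇒ r8c3=3.
Step 38. [r2c6∈{5}] r2c6 is down to just 5, so r2c6=5.
Step 39. [r9c2∈{7}] r9c2's peers cover all but 7. So r9c2=7.
Step 40. [r1c5∈{6}] nothing but 6 survives at r1c5, so r1c5=6.
Step 41. [r7c8∈{1}] nothing but 1 survives at r7c8. So r7c8=1.
Step 42. [r6c3∈{4}] r6c3's peers cover all but 4. So r6c3=4.
Step 43. [r4c8∈{5}] r4c8 is down to just 5. So r4c8=5.
Step 44. [r1c4∈{7}] r1c4 has the single candidate 7 ⇒ r1c4=7.
Step 45. [r5c3∈{9}] r5c3 is down to just 9. So r5c3=9.
Step 46. [r5c7∈{6}] r5c7 is down to just 6 ⇒ r5c7=6.
Step 47. [r7c4∈{3}] nothing but 3 survives at r7c4 ⇒ r7c4=3.
Step 48. [r8c5∈{4}] r8c5 is down to just 4. So r8c5=4.
Step 49. [r5c5∈{1}] r5c5's peers cover all but 1 ⇒ r5c5=1.
Step 50. [r6c7∈{8}] nothing but 8 survives at r6c7 ⇒ r6c7=8.
Step 51. [r3c9∈{2}] r3c9 has the single candidate 2 ⇒ r3c9=2.

Answer: 4 9 2 7 6 1 3 8 5 / 8 6 7 2 3 5 9 4 1 / 3 1 5 9 8 4 7 6 2 / 6 2 8 4 9 7 1 5 3 / 7 3 9 5 1 8 6 2 4 / 1 5 4 6 2 3 8 7 9 / 2 4 6 3 7 9 5 1 8 / 5 8 3 1 4 6 2 9 7 / 9 7 1 8 5 2 4 3 6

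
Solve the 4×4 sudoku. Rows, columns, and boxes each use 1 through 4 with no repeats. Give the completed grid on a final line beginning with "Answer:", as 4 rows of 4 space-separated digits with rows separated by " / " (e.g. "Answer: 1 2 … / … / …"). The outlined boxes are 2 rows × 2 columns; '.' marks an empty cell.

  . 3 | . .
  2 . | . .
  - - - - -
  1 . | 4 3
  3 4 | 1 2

Step 1. [r2c4∈{1,4}] across row 2, 4 lands solely at r2c4, so r2c4=4.
Step 2. [r3c2∈{2}] only 2 remains possible at r3c2. So r3c2=2.
Step 3. [r2c3∈{3}] nothing but 3 survives at r2c3. So r2c3=3.
Step 4. [r1c1∈{4}] r1c1's peers cover all but 4, so r1c1=4.
Step 5. [r1c4∈{1}] r1c4 has the single candidate 1. So r1c4=1.
Step 6. [r2c2∈{1}] r2c2 has the single candidate 1 ⇒ r2c2=1.
Step 7. [r1c3∈{2}] r1c3 has the single candidate 2 ⇒ r1c3=2.

Answer: 4 3 2 1 / 2 1 3 4 / 1 2 4 3 / 3 4 1 2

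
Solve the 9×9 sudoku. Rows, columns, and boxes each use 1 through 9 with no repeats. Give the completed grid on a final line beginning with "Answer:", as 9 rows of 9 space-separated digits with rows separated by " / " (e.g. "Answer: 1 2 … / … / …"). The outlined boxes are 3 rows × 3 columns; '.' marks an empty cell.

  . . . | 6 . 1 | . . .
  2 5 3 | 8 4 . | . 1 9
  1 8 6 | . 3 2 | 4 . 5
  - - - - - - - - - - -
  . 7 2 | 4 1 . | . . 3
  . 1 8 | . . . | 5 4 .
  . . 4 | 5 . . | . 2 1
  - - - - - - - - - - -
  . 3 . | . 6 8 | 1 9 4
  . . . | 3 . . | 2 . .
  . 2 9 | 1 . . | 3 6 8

Step 1. [r8c9∈{7}] only 7 remains possible at r8c9 ⇒ r8c9=7.
Step 2. [r6c7∈{6,7,8,9}] across box 6, 7 lands solely at r6c7 ⇒ r6c7=7.
Step 3. [r4c1∈{5,6,9}] 5 has one home in row 4: r4c1, so r4c1=5.
Step 4. [r1c3∈{7}] nothing but 7 survives at r1c3 ⇒ r1c3=7.
Step 5. [r3c4∈{7,9}] in row 3, 9 fits only at r3c4, so r3c4=9.
Step 6. [r4c7∈{6,8,9}] col 7 places 9 nowhere but r4c7, so r4c7=9.
Step 7. [r5c5∈{2,7,9}] across col 5, 2 lands solely at r5c5. So r5c5=2.
Step 8. [r9c5∈{5,7}] 7 has one home in col 5: r9c5 ⇒ r9c5=7.
Step 9. [r9c1∈{4}] r9c1's peers cover all but 4. So r9c1=4.
Step 10. [r1c1∈{9}] r1c1's peers cover all but 9. So r1c1=9.
Step 11. [r5c6∈{3,6,7,9}] 9 has one home in row 5: r5c6, so r5c6=9.
Step 12. [r8c8∈{5}] only 5 remains possible at r8c8, so r8c8=5.
Step 13. [r8c2∈{6}] r8c2 has the single candidate 6, so r8c2=6.
Step 14. [r5c1∈{3,6}] r5c1 is the only open cell in row 5 admitting 3, so r5c1=3.
Step 15. [r4c8∈{8}] only 8 remains possible at r4c8. So r4c8=8.
Step 16. [r6c1∈{6}] nothing but 6 survives at r6c1, so r6c1=6.
Step 17. [r1c9∈{2}] only 2 remains possible at r1c9 ⇒ r1c9=2.
Step 18. [r7c1∈{7}] r7c1 is down to just 7 ⇒ r7c1=7.
Step 19. [r8c1∈{8}] only 8 remains possible at r8c1 ⇒ r8c1=8.
Step 20. [r7c4∈{2}] nothing but 2 survives at r7c4, so r7c4=2.
Step 21. [r1c5∈{5}] r1c5 has the single candidate 5. So r1c5=5.
Step 22. [r8c5∈{9}] only 9 remains possible at r8c5 ⇒ r8c5=9.
Step 23. [r6c2∈{9}] r6c2 is down to just 9. So r6c2=9.
Step 24. [r1c8∈{3}] only 3 remains possible at r1c8. So r1c8=3.
Step 25. [r2c6∈{7}] nothing but 7 survives at r2c6 ⇒ r2c6=7.
Step 26. [r5c9∈{6}] nothing but 6 survives at r5c9 ⇒ r5c9=6.
Step 27. [r1c2∈{4}] r1c2 is down to just 4, so r1c2=4.
Step 28. [r6c6∈{3}] r6c6's peers cover all but 3, so r6c6=3.
Step 29. [r7c3∈{5}] only 5 remains possible at r7c3. So r7c3=5.
Step 30. [r1c7∈{8}] r1c7 has the single candidate 8. So r1c7=8.
Step 31. [r8c3∈{1}] r8c3 has the single candidate 1. So r8c3=1.
Step 32. [r6c5∈{8}] r6c5 has the single candidate 8. So r6c5=8.
Step 33. [r2c7∈{6}] only 6 remains possible at r2c7, so r2c7=6.
Step 34. [r3c8∈{7}] r3c8 is down to just 7 ⇒ r3c8=7.
Step 35. [r8c6∈{4}] r8c6 has the single candidate 4 ⇒ r8c6=4.
Step 36. [r5c4∈{7}] nothing but 7 survives at r5c4, so r5c4=7.
Step 37. [r9c6∈{5}] only 5 remains possible at r9c6 ⇒ r9c6=5.
Step 38. [r4c6∈{6}] r4c6 is down to just 6. So r4c6=6.

Answer: 9 4 7 6 5 1 8 3 2 / 2 5 3 8 4 7 6 1 9 / 1 8 6 9 3 2 4 7 5 / 5 7 2 4 1 6 9 8 3 / 3 1 8 7 2 9 5 4 6 / 6 9 4 5 8 3 7 2 1 / 7 3 5 2 6 8 1 9 4 / 8 6 1 3 9 4 2 5 7 / 4 2 9 1 7 5 3 6 8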